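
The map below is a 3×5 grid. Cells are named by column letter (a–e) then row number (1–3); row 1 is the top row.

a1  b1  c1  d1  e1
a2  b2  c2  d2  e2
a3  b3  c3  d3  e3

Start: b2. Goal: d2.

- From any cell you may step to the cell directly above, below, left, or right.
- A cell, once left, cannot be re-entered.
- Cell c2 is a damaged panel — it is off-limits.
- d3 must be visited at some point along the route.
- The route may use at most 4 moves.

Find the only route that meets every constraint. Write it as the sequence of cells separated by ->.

The budget equals the shortest possible length, so every move has to be on a shortest route through the required cells.
Route from b2: down 1 to b3, right 2 to d3, up 1 to d2 — 4 moves in all.
Check: all required cells visited; 4 ≤ 4 moves.

b2 -> b3 -> c3 -> d3 -> d2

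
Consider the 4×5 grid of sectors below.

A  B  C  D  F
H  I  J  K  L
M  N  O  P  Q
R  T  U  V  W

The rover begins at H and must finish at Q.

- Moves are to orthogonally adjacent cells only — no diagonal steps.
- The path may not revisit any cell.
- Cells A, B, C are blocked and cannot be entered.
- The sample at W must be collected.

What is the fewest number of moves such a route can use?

7

Any route passes through W somewhere between H and Q. Summing Manhattan distances along the two legs (H → W → Q) gives a lower bound of 6 + 1 = 7 moves.
A route of 7 moves achieves this: H → M → R → T → U → V → W → Q.
Since 7 matches the lower bound, it is optimal.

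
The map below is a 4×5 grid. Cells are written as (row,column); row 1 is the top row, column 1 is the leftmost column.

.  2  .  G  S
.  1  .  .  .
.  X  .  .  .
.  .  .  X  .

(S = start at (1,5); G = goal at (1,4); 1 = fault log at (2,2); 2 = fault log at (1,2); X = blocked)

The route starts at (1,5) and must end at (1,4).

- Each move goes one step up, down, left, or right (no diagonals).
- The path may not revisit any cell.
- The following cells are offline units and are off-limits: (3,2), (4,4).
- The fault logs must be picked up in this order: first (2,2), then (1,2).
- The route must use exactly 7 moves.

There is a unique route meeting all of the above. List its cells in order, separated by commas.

(1,5), (2,5), (2,4), (2,3), (2,2), (1,2), (1,3), (1,4)

The waypoints must appear in the order (2,2), (1,2), with no cell reused.
Route from (1,5): down 1 to (2,5), left 3 to (2,2), up 1 to (1,2), right 2 to (1,4) — 7 moves in all.
Check: order respected (1 at step 4, 2 at step 5); 7 moves as required.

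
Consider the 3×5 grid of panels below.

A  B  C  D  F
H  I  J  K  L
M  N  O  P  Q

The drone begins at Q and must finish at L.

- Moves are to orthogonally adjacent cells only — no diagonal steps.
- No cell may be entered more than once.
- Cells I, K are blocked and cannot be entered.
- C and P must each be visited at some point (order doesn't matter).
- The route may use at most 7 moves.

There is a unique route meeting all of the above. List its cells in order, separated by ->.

The budget equals the shortest possible length, so every move has to be on a shortest route through the required cells.
Route from Q: 2× left (reaching O), 2× up (reaching C), 2× right (reaching F), down to L — 7 moves in all.
Check: all required cells visited; 7 ≤ 7 moves.

Q -> P -> O -> J -> C -> D -> F -> L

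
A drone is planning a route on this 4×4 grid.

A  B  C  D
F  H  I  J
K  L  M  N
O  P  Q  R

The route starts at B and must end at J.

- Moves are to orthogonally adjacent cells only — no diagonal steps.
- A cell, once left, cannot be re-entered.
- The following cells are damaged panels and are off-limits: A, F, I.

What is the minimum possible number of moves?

The Manhattan distance from B to J is |1−2| + |2−4| = 3, so at least 3 moves are needed.
A route of 3 moves achieves this: B → C → D → J.
Since 3 matches the lower bound, it is optimal.

3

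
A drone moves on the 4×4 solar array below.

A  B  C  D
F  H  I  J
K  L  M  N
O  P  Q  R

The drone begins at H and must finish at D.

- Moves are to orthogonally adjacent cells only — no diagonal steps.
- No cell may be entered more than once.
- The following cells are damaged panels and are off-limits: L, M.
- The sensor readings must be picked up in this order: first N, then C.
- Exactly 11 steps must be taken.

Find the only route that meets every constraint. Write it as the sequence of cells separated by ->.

H -> F -> K -> O -> P -> Q -> R -> N -> J -> I -> C -> D

The waypoints must appear in the order N, C, with no cell reused.
Route from H: left 1 to F, down 2 to O, right 3 to R, up 2 to J, left 1 to I, up 1 to C, right 1 to D — 11 moves in all.
Check: order respected (N at step 7, C at step 10); 11 moves as required.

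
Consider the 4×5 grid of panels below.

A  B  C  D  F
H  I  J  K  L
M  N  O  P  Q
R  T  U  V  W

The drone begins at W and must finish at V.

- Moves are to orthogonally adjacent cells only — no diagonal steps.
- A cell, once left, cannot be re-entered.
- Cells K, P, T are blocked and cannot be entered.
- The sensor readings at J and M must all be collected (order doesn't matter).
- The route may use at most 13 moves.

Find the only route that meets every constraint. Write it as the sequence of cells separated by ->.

W -> Q -> L -> F -> D -> C -> J -> I -> H -> M -> N -> O -> U -> V

The budget equals the shortest possible length, so every move has to be on a shortest route through the required cells.
Route from W: 3× up (reaching F), 2× left (reaching C), down to J, 2× left (reaching H), down to M, 2× right (reaching O), down to U, right to V — 13 moves in all.
Check: all required cells visited; 13 ≤ 13 moves.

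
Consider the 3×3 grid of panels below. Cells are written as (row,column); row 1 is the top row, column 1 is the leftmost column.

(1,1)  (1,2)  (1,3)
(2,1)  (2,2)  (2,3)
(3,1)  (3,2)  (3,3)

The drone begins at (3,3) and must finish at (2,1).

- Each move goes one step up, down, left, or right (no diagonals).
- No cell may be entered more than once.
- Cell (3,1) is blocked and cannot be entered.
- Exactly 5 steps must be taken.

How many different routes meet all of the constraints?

4

Need simple routes of exactly 5 moves from (3,3) to (2,1) (Manhattan distance 3, so 1 moves are spent on a detour and 1 undoing it).
Enumerating: (3,3) (2,3) (1,3) (1,2) (2,2) (2,1) | (3,3) (2,3) (1,3) (1,2) (1,1) (2,1) | (3,3) (2,3) (2,2) (1,2) (1,1) (2,1) | (3,3) (3,2) (2,2) (1,2) (1,1) (2,1).
That gives 4 routes.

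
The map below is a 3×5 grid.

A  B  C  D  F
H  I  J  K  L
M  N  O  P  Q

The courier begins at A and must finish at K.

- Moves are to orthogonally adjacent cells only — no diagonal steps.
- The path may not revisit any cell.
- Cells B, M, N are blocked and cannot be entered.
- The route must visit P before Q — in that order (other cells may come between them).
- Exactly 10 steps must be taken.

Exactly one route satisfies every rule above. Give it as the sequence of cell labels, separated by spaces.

The waypoints must appear in the order P, Q, with no cell reused.
Route from A: down to H, 2× right (reaching J), down to O, 2× right (reaching Q), 2× up (reaching F), left to D, down to K — 10 moves in all.
Check: order respected (P at step 5, Q at step 6); 10 moves as required.

A H I J O P Q L F D K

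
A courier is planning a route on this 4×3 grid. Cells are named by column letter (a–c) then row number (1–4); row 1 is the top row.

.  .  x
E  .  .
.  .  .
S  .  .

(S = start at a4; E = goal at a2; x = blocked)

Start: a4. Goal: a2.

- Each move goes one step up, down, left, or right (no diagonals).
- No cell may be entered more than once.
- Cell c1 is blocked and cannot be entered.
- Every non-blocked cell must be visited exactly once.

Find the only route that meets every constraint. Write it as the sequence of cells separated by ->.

Need to visit all 11 open cells exactly once, starting at a4 and ending at a2.
Cell c2 has only two open neighbours (c3 and b2), so the path must pass straight through it: one of those is the cell it's entered from and the other is where it exits.
Route from a4: up 1 to a3, right 1 to b3, down 1 to b4, right 1 to c4, up 2 to c2, left 1 to b2, up 1 to b1, left 1 to a1, down 1 to a2 — 10 moves in all.
Check: all 11 open cells covered.

a4 -> a3 -> b3 -> b4 -> c4 -> c3 -> c2 -> b2 -> b1 -> a1 -> a2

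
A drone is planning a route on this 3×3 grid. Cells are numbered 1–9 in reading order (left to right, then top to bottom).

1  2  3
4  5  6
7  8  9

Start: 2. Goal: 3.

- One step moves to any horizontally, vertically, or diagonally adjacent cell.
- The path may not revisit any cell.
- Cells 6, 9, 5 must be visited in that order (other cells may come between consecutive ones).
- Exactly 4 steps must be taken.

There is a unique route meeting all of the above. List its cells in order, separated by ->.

The waypoints must appear in the order 6, 9, 5, with no cell reused.
Route from 2: down-right 1 to 6, down 1 to 9, up-left 1 to 5, up-right 1 to 3 — 4 moves in all.
Check: order respected (6 at step 1, 9 at step 2, 5 at step 3); 4 moves as required.

2 -> 6 -> 9 -> 5 -> 3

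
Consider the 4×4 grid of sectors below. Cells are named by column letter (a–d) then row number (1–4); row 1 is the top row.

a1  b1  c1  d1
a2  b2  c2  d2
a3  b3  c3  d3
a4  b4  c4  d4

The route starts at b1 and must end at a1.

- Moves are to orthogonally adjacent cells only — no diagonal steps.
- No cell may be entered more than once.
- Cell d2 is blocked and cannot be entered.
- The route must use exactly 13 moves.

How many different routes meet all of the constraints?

2

Need simple routes of exactly 13 moves from b1 to a1 (Manhattan distance 1, so 6 moves are spent on a detour and 6 undoing it).
Enumerating: b1 c1 c2 c3 d3 d4 c4 b4 a4 a3 b3 b2 a2 a1 | b1 c1 c2 b2 b3 c3 d3 d4 c4 b4 a4 a3 a2 a1.
That gives 2 routes.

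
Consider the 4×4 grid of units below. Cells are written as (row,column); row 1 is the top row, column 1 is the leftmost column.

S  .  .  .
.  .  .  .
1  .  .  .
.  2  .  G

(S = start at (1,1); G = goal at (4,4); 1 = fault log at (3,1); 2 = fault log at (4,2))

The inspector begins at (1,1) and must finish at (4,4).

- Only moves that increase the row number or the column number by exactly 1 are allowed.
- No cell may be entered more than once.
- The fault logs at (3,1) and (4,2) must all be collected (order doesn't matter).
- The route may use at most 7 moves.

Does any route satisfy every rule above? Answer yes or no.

One route that works: (1,1) → (2,1) → (3,1) → (4,1) → (4,2) → (4,3) → (4,4).

yes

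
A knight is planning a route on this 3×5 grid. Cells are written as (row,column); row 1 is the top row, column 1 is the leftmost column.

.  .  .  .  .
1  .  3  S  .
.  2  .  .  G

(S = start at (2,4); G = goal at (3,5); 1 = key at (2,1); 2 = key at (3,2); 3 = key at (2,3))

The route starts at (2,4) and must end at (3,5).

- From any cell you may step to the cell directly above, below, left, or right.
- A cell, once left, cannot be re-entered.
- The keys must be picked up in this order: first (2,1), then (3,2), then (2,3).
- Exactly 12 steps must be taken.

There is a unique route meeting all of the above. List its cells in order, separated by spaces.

(2,4) (1,4) (1,3) (1,2) (1,1) (2,1) (3,1) (3,2) (2,2) (2,3) (3,3) (3,4) (3,5)

The waypoints must appear in the order (2,1), (3,2), (2,3), with no cell reused.
Route from (2,4): up 1 to (1,4), left 3 to (1,1), down 2 to (3,1), right 1 to (3,2), up 1 to (2,2), right 1 to (2,3), down 1 to (3,3), right 2 to (3,5) — 12 moves in all.
Check: order respected (1 at step 5, 2 at step 7, 3 at step 9); 12 moves as required.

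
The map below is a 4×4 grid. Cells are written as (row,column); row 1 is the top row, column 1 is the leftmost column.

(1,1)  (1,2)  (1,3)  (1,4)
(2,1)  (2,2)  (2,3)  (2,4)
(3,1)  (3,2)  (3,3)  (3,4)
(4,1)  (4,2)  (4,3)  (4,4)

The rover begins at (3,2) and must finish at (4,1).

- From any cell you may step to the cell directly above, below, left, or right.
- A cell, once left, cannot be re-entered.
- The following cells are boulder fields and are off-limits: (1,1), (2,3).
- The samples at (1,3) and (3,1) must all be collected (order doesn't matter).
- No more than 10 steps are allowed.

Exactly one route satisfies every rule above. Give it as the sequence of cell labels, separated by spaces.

The 10-move cap with required stops at (1,3), (3,1) leaves no slack for detours.
Route from (3,2): right 2 to (3,4), up 2 to (1,4), left 2 to (1,2), down 1 to (2,2), left 1 to (2,1), down 2 to (4,1) — 10 moves in all.
Check: all required cells visited; 10 ≤ 10 moves.

(3,2) (3,3) (3,4) (2,4) (1,4) (1,3) (1,2) (2,2) (2,1) (3,1) (4,1)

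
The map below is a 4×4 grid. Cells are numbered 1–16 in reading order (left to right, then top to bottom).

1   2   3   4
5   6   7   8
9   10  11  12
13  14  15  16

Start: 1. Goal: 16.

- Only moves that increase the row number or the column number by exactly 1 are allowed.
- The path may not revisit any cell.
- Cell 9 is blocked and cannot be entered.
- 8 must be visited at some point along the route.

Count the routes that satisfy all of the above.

4

A right/down-only route from 1 to 16 makes exactly 3 down-moves and 3 right-moves in some order.
With no other constraints that would be C(6,3) = 20 routes.
Split at 8 and multiply the segment counts (each segment already excludes blocked cells): 1→8: 4; 8→16: 1; product = 4.
That gives 4 routes.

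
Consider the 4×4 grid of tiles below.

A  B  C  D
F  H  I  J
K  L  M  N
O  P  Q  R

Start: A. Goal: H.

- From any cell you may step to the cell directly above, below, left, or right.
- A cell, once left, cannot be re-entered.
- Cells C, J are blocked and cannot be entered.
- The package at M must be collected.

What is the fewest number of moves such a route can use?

6

Any route passes through M somewhere between A and H. Summing Manhattan distances along the two legs (A → M → H) gives a lower bound of 4 + 2 = 6 moves.
A route of 6 moves achieves this: A → F → K → L → M → I → H.
Since 6 matches the lower bound, it is optimal.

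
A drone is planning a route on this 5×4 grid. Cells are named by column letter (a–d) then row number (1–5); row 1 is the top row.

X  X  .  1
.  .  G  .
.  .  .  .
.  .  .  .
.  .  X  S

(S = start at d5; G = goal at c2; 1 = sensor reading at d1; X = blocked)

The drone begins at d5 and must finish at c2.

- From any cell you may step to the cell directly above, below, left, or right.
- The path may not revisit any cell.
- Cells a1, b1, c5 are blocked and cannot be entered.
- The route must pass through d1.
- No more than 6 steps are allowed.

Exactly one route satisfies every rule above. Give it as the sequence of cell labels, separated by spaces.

The 6-move cap with required stops at d1 leaves no slack for detours.
Route from d5: 4× up (reaching d1), left to c1, down to c2 — 6 moves in all.
Check: all required cells visited; 6 ≤ 6 moves.

d5 d4 d3 d2 d1 c1 c2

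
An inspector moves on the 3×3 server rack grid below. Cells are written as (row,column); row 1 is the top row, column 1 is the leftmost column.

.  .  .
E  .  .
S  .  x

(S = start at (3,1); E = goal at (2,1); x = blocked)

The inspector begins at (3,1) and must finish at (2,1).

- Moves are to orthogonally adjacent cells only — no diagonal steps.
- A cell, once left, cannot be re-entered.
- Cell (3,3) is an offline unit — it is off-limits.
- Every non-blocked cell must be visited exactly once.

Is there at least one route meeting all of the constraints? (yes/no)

One route that works: (3,1) → (3,2) → (2,2) → (2,3) → (1,3) → (1,2) → (1,1) → (2,1).

yes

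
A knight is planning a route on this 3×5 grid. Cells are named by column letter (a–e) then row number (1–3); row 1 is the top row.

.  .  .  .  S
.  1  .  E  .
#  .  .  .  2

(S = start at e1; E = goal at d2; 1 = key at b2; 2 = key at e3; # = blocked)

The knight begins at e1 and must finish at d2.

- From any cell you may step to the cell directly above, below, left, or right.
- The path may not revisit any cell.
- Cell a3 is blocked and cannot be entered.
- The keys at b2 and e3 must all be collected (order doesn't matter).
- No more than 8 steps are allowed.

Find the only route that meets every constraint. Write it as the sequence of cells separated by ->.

e1 -> e2 -> e3 -> d3 -> c3 -> b3 -> b2 -> c2 -> d2

Any route must reach b2 and e3 and still end at d2 within 8 moves, so the order of the required stops is forced.
Route from e1: 2× down (reaching e3), 3× left (reaching b3), up to b2, 2× right (reaching d2) — 8 moves in all.
Check: all required cells visited; 8 ≤ 8 moves.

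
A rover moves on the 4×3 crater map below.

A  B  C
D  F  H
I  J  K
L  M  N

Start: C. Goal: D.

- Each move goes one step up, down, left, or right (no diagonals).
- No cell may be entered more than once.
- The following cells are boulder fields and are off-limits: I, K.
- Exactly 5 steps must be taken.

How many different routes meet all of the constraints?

Need simple routes of exactly 5 moves from C to D (Manhattan distance 3, so 1 moves are spent on a detour and 1 undoing it).
Enumerating: C H F B A D.
That gives 1 route.

1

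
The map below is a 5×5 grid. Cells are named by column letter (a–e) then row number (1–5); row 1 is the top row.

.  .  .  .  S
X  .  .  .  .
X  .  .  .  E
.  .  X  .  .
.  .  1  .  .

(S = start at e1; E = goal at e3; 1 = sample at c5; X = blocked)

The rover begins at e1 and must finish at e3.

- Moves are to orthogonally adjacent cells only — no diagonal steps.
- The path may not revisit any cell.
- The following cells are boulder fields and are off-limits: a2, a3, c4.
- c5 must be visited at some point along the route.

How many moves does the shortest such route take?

12

Any route passes through c5 somewhere between e1 and e3. Summing Manhattan distances along the two legs (e1 → c5 → e3) gives a lower bound of 6 + 4 = 10 moves.
The shortest route satisfying every rule uses 12 moves: e1 → e2 → d2 → d3 → c3 → b3 → b4 → b5 → c5 → d5 → d4 → e4 → e3.
The bound of 10 isn't tight here; checking systematically, no route of length 10 through 11 satisfies every constraint, so 12 is the minimum.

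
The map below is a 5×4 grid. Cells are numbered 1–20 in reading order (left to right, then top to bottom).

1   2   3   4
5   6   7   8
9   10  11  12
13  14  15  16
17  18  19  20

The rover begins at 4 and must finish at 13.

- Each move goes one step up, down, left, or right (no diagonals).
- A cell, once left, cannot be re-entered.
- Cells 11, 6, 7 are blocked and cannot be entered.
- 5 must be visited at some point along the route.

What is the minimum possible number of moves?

6

Any route passes through 5 somewhere between 4 and 13. Summing Manhattan distances along the two legs (4 → 5 → 13) gives a lower bound of 4 + 2 = 6 moves.
A route of 6 moves achieves this: 4 → 3 → 2 → 1 → 5 → 9 → 13.
Since 6 matches the lower bound, it is optimal.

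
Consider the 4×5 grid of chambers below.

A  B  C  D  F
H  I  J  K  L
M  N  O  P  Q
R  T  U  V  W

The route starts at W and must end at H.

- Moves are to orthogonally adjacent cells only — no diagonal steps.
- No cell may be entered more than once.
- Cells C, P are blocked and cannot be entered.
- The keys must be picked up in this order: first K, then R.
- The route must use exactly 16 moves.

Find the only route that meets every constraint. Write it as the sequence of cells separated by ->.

W -> Q -> L -> F -> D -> K -> J -> O -> U -> T -> R -> M -> N -> I -> B -> A -> H

The waypoints must appear in the order K, R, with no cell reused.
Route from W: 3× up (reaching F), left to D, down to K, left to J, 2× down (reaching U), 2× left (reaching R), up to M, right to N, 2× up (reaching B), left to A, down to H — 16 moves in all.
Check: order respected (K at step 5, R at step 10); 16 moves as required.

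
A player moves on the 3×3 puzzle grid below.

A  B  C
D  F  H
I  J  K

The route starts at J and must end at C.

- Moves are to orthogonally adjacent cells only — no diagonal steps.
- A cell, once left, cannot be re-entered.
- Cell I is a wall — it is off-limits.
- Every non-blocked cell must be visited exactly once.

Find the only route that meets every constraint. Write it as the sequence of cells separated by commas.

J, K, H, F, D, A, B, C

Need to visit all 8 open cells exactly once, starting at J and ending at C.
Route from J: right 1 to K, up 1 to H, left 2 to D, up 1 to A, right 2 to C — 7 moves in all.
Check: all 8 open cells covered.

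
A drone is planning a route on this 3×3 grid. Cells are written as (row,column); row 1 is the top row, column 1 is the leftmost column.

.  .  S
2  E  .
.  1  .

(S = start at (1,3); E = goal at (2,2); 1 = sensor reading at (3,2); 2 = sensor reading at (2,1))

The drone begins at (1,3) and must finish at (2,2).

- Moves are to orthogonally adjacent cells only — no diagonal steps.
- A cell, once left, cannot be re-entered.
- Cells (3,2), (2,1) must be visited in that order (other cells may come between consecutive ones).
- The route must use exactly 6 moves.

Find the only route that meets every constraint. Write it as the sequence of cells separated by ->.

(1,3) -> (2,3) -> (3,3) -> (3,2) -> (3,1) -> (2,1) -> (2,2)

The waypoints must appear in the order (3,2), (2,1), with no cell reused.
Route from (1,3): 2× down (reaching (3,3)), 2× left (reaching (3,1)), up to (2,1), right to (2,2) — 6 moves in all.
Check: order respected (1 at step 3, 2 at step 5); 6 moves as required.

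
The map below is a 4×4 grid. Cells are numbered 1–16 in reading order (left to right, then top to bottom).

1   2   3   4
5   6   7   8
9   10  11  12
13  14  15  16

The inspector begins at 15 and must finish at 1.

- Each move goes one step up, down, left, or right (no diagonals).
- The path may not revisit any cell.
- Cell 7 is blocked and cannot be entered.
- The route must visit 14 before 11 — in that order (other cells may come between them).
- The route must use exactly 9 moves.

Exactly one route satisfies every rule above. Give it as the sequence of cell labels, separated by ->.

15 -> 14 -> 10 -> 11 -> 12 -> 8 -> 4 -> 3 -> 2 -> 1

The waypoints must appear in the order 14, 11, with no cell reused.
Route from 15: left to 14, up to 10, 2× right (reaching 12), 2× up (reaching 4), 3× left (reaching 1) — 9 moves in all.
Check: order respected (14 at step 1, 11 at step 3); 9 moves as required.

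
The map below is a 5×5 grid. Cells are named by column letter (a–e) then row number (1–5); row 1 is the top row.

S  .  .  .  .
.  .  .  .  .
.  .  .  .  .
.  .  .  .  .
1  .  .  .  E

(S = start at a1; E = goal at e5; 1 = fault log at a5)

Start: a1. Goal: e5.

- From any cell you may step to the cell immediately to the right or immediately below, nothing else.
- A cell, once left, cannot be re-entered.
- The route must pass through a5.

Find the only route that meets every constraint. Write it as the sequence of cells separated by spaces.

Moves only go right or down, so the column and row indices never decrease.
Route from a1: 4× down (reaching a5), 4× right (reaching e5) — 8 moves in all.
Check: all required cells visited.

a1 a2 a3 a4 a5 b5 c5 d5 e5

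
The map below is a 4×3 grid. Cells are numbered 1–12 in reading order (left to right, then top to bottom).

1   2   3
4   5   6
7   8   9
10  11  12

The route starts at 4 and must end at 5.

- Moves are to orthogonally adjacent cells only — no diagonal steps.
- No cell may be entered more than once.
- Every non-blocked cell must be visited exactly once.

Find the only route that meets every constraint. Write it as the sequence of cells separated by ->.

Need to visit all 12 open cells exactly once, starting at 4 and ending at 5.
Route from 4: up to 1, 2× right (reaching 3), 3× down (reaching 12), 2× left (reaching 10), up to 7, right to 8, up to 5 — 11 moves in all.
Check: all 12 open cells covered.

4 -> 1 -> 2 -> 3 -> 6 -> 9 -> 12 -> 11 -> 10 -> 7 -> 8 -> 5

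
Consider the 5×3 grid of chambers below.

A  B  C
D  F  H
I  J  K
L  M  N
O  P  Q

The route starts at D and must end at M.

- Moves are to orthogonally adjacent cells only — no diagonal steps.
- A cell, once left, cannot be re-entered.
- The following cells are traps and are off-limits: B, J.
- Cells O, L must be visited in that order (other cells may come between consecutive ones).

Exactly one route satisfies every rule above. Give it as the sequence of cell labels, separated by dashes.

The waypoints must appear in the order O, L, with no cell reused.
Route from D: right 2 to H, down 3 to Q, left 2 to O, up 1 to L, right 1 to M — 9 moves in all.
Check: order respected (O at step 7, L at step 8).

D - F - H - K - N - Q - P - O - L - M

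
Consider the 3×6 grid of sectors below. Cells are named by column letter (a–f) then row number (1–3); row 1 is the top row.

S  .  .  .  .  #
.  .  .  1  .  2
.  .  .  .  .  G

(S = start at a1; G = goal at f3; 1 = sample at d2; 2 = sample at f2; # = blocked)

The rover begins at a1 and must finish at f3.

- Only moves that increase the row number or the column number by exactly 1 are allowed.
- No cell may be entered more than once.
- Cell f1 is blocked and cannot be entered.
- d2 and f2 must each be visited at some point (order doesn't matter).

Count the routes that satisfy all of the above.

A right/down-only route from a1 to f3 makes exactly 2 down-moves and 5 right-moves in some order.
With no other constraints that would be C(7,2) = 21 routes.
A monotone route can only reach the required cells in the order d2, f2, so split there and multiply the segment counts (each segment already excludes blocked cells): a1→d2: 4; d2→f2: 1; f2→f3: 1; product = 4.
That gives 4 routes.

4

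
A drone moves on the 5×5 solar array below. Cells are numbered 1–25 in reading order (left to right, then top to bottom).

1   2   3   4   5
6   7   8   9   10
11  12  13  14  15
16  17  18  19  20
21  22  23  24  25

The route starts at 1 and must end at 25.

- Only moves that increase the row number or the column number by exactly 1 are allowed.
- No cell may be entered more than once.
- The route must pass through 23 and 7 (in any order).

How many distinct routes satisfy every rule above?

8

A right/down-only route from 1 to 25 makes exactly 4 down-moves and 4 right-moves in some order.
With no other constraints that would be C(8,4) = 70 routes.
A monotone route can only reach the required cells in the order 7, 23, so split there and multiply the segment counts: 1→7: 2; 7→23: 4; 23→25: 1; product = 8.
That gives 8 routes.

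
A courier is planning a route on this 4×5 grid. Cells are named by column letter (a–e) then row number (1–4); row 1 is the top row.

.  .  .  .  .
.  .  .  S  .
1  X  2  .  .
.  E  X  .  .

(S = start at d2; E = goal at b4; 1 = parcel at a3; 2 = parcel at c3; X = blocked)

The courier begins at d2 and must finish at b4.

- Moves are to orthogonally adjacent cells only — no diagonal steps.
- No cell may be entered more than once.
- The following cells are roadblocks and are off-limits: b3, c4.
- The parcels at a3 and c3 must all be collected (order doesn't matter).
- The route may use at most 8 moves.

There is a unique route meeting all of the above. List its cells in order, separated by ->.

d2 -> d3 -> c3 -> c2 -> b2 -> a2 -> a3 -> a4 -> b4

The budget equals the shortest possible length, so every move has to be on a shortest route through the required cells.
Route from d2: down 1 to d3, left 1 to c3, up 1 to c2, left 2 to a2, down 2 to a4, right 1 to b4 — 8 moves in all.
Check: all required cells visited; 8 ≤ 8 moves.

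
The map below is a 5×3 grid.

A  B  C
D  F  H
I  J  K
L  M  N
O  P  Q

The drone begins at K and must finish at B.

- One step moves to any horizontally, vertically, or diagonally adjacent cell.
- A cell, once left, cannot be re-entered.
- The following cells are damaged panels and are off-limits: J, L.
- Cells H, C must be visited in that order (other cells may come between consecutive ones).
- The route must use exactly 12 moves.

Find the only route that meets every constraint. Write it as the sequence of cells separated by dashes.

K - N - Q - P - O - M - I - D - A - F - H - C - B

The waypoints must appear in the order H, C, with no cell reused.
Route from K: 2× down (reaching Q), 2× left (reaching O), up-right to M, up-left to I, 2× up (reaching A), down-right to F, right to H, up to C, left to B — 12 moves in all.
Check: order respected (H at step 10, C at step 11); 12 moves as required.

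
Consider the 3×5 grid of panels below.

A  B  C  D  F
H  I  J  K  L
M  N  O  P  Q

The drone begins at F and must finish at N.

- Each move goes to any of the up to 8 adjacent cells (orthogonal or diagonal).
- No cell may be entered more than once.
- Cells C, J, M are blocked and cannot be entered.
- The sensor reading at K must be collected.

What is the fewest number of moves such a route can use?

3

Any route passes through K somewhere between F and N. Summing Chebyshev distances along the two legs (F → K → N) gives a lower bound of 1 + 2 = 3 moves.
A route of 3 moves achieves this: F → K → O → N.
Since 3 matches the lower bound, it is optimal.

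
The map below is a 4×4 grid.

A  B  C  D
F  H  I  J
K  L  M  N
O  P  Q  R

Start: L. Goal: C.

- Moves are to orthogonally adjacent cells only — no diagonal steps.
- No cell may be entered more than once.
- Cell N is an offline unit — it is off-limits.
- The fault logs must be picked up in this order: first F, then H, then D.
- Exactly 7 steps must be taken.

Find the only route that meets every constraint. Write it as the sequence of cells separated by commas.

The waypoints must appear in the order F, H, D, with no cell reused.
Route from L: left to K, up to F, 3× right (reaching J), up to D, left to C — 7 moves in all.
Check: order respected (F at step 2, H at step 3, D at step 6); 7 moves as required.

L, K, F, H, I, J, D, C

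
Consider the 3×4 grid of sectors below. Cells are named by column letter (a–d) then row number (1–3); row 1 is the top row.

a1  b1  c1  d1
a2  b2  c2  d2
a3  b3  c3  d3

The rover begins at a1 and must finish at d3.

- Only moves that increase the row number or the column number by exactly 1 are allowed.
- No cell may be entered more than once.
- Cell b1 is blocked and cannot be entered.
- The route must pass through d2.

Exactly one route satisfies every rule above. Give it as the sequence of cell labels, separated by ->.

Moves only go right or down, so the column and row indices never decrease.
Route from a1: down 1 to a2, right 3 to d2, down 1 to d3 — 5 moves in all.
Check: all required cells visited.

a1 -> a2 -> b2 -> c2 -> d2 -> d3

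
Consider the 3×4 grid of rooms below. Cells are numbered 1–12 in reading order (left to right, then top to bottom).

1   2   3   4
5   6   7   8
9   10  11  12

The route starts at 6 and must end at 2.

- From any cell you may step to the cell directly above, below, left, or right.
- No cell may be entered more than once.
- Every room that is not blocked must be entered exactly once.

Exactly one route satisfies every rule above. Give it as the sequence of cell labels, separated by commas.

6, 7, 3, 4, 8, 12, 11, 10, 9, 5, 1, 2

Need to visit all 12 open cells exactly once, starting at 6 and ending at 2.
Cell 1 has only two open neighbours (5 and 2), so the path must pass straight through it: one of those is the cell it's entered from and the other is where it exits.
Route from 6: right to 7, up to 3, right to 4, 2× down (reaching 12), 3× left (reaching 9), 2× up (reaching 1), right to 2 — 11 moves in all.
Check: all 12 open cells covered.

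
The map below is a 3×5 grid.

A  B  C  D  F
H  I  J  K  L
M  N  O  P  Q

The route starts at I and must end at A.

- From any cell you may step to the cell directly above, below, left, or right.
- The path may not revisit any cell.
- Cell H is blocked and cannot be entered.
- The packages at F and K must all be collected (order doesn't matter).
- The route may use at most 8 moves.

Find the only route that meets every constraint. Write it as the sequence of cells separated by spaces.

I J K L F D C B A

Any route must reach F and K and still end at A within 8 moves, so the order of the required stops is forced.
Route from I: right 3 to L, up 1 to F, left 4 to A — 8 moves in all.
Check: all required cells visited; 8 ≤ 8 moves.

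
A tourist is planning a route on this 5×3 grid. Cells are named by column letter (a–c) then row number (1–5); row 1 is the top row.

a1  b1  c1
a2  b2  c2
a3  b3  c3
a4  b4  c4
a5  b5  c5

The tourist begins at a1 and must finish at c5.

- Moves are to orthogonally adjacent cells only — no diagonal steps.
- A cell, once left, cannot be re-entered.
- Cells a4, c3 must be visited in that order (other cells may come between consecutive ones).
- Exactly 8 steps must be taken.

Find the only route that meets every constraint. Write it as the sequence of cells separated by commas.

The waypoints must appear in the order a4, c3, with no cell reused.
Route from a1: down 3 to a4, right 1 to b4, up 1 to b3, right 1 to c3, down 2 to c5 — 8 moves in all.
Check: order respected (a4 at step 3, c3 at step 6); 8 moves as required.

a1, a2, a3, a4, b4, b3, c3, c4, c5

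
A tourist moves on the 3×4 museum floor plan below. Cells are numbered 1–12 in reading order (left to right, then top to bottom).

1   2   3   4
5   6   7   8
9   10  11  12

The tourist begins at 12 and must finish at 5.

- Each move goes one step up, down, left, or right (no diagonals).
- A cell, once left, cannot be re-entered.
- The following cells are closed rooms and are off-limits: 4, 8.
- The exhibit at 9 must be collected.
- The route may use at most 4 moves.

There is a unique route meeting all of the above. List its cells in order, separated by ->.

12 -> 11 -> 10 -> 9 -> 5

The 4-move cap with required stops at 9 leaves no slack for detours.
Route from 12: left 3 to 9, up 1 to 5 — 4 moves in all.
Check: all required cells visited; 4 ≤ 4 moves.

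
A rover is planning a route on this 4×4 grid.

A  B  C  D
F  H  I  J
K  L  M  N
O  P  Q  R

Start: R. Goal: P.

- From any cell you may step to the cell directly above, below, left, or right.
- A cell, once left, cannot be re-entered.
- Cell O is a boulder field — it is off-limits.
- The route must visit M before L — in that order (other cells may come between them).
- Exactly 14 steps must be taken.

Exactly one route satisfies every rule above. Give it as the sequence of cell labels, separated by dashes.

The waypoints must appear in the order M, L, with no cell reused.
Route from R: left 1 to Q, up 1 to M, right 1 to N, up 2 to D, left 1 to C, down 1 to I, left 1 to H, up 1 to B, left 1 to A, down 2 to K, right 1 to L, down 1 to P — 14 moves in all.
Check: order respected (M at step 2, L at step 13); 14 moves as required.

R - Q - M - N - J - D - C - I - H - B - A - F - K - L - P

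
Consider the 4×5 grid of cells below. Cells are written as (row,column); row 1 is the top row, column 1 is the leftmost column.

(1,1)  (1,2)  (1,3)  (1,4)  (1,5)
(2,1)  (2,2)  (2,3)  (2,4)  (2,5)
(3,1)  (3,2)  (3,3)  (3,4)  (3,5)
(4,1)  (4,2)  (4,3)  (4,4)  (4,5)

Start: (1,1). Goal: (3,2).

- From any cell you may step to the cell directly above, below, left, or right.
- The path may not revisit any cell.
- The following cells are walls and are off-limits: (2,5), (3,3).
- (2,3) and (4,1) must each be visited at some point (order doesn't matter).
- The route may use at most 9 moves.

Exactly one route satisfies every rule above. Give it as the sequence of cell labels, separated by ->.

Any route must reach (2,3) and (4,1) and still end at (3,2) within 9 moves, so the order of the required stops is forced.
Route from (1,1): 2× right (reaching (1,3)), down to (2,3), 2× left (reaching (2,1)), 2× down (reaching (4,1)), right to (4,2), up to (3,2) — 9 moves in all.
Check: all required cells visited; 9 ≤ 9 moves.

(1,1) -> (1,2) -> (1,3) -> (2,3) -> (2,2) -> (2,1) -> (3,1) -> (4,1) -> (4,2) -> (3,2)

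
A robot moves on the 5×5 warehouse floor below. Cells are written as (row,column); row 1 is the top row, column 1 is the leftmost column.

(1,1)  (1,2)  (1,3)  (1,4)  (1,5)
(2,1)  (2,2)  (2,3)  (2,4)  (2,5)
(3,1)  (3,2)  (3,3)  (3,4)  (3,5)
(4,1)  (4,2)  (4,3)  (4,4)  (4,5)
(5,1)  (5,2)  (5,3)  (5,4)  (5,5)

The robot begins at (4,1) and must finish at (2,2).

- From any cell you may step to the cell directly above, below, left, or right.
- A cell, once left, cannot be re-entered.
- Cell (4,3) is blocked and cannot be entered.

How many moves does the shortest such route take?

The Manhattan distance from (4,1) to (2,2) is |4−2| + |1−2| = 3, so at least 3 moves are needed.
A route of 3 moves achieves this: (4,1) → (3,1) → (2,1) → (2,2).
Since 3 matches the lower bound, it is optimal.

3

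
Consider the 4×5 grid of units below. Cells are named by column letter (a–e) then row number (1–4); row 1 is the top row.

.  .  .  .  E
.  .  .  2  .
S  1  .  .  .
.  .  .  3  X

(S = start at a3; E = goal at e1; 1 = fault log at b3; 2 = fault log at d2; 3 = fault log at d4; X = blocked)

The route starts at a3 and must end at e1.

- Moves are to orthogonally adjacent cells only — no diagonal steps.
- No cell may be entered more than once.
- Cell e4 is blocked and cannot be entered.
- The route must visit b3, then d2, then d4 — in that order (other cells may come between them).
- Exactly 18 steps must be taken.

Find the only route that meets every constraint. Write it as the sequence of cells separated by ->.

The waypoints must appear in the order b3, d2, d4, with no cell reused.
Route from a3: down to a4, right to b4, 2× up (reaching b2), left to a2, up to a1, 3× right (reaching d1), down to d2, left to c2, 2× down (reaching c4), right to d4, up to d3, right to e3, 2× up (reaching e1) — 18 moves in all.
Check: order respected (1 at step 3, 2 at step 10, 3 at step 14); 18 moves as required.

a3 -> a4 -> b4 -> b3 -> b2 -> a2 -> a1 -> b1 -> c1 -> d1 -> d2 -> c2 -> c3 -> c4 -> d4 -> d3 -> e3 -> e2 -> e1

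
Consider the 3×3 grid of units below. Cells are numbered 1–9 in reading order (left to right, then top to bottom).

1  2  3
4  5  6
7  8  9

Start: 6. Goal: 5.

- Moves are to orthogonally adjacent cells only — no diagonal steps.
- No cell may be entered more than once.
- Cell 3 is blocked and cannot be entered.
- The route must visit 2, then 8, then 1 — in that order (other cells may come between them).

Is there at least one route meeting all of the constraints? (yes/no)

Ignoring the required order, 1 revisit-free route from 6 to 5 passes through all of 2, 8, and 1; the waypoint orders that occur are 8 → 1 → 2 (1) — never 2 → 8 → 1.

no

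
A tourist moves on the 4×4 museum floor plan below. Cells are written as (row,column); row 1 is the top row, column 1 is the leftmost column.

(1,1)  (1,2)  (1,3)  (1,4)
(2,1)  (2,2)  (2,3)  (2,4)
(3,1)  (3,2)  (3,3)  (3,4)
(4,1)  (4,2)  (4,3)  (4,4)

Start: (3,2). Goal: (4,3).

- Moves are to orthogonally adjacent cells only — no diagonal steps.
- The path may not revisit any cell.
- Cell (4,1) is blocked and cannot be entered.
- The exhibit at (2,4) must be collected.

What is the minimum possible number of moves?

6

Any route passes through (2,4) somewhere between (3,2) and (4,3). Summing Manhattan distances along the two legs ((3,2) → (2,4) → (4,3)) gives a lower bound of 3 + 3 = 6 moves.
A route of 6 moves achieves this: (3,2) → (2,2) → (2,3) → (2,4) → (3,4) → (4,4) → (4,3).
Since 6 matches the lower bound, it is optimal.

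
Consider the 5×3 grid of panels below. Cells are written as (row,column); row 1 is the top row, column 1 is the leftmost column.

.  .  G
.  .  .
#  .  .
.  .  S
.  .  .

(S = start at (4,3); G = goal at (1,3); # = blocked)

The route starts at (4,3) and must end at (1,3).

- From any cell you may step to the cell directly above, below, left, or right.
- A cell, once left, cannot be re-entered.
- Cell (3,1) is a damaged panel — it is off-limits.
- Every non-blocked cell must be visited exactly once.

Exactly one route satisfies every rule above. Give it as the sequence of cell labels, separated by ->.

(4,3) -> (5,3) -> (5,2) -> (5,1) -> (4,1) -> (4,2) -> (3,2) -> (3,3) -> (2,3) -> (2,2) -> (2,1) -> (1,1) -> (1,2) -> (1,3)

Need to visit all 14 open cells exactly once, starting at (4,3) and ending at (1,3).
Route from (4,3): down 1 to (5,3), left 2 to (5,1), up 1 to (4,1), right 1 to (4,2), up 1 to (3,2), right 1 to (3,3), up 1 to (2,3), left 2 to (2,1), up 1 to (1,1), right 2 to (1,3) — 13 moves in all.
Check: all 14 open cells covered.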